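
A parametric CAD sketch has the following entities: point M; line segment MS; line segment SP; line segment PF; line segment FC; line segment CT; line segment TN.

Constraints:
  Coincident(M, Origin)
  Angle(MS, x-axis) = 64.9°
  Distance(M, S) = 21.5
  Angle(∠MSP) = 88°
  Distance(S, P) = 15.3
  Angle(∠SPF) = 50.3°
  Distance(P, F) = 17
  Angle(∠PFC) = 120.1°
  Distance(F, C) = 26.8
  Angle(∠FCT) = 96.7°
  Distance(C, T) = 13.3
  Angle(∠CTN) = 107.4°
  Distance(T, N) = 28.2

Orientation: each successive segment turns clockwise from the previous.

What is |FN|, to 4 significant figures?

24.86

M is at the origin; MS runs at 64.9° with length 21.5, so S = (9.120, 19.47). ∠MSP = 88.0° gives SP at -27.10° from the x-axis; with |SP| = 15.3, P = (22.74, 12.50). ∠SPF = 50.3° gives PF at -156.8° from the x-axis; with |PF| = 17.0, F = (7.115, 5.803). ∠PFC = 120.1° gives FC at 143.3° from the x-axis; with |FC| = 26.8, C = (-14.37, 21.82). ∠FCT = 96.7° gives CT at 60.00° from the x-axis; with |CT| = 13.3, T = (-7.722, 33.34). ∠CTN = 107.4° gives TN at -12.60° from the x-axis; with |TN| = 28.2, N = (19.80, 27.19). Then |FN| = |N − F| = 24.86.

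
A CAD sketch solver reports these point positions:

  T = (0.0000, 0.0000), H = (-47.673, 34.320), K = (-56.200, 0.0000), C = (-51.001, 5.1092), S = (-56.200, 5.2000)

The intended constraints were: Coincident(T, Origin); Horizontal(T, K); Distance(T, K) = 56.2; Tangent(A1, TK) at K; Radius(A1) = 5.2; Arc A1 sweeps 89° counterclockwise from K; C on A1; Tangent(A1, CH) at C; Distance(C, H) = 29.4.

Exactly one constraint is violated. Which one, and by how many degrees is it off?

Tangent(A1, CH) at C — off by 5.50°.

T = (0.00, 0.00) ✓; T.y = 0.00, K.y = 0.00 ✓; |TK| = 56.20 ✓; ∠(SK, KT) = 90.00° ✓; |SK| = 5.200 ✓; bearing(S→C) − bearing(S→K) = 89.00° ✓; |SC| = 5.200 ✓; ∠(SC, CH) = 95.50° ✗; |CH| = 29.40 ✓.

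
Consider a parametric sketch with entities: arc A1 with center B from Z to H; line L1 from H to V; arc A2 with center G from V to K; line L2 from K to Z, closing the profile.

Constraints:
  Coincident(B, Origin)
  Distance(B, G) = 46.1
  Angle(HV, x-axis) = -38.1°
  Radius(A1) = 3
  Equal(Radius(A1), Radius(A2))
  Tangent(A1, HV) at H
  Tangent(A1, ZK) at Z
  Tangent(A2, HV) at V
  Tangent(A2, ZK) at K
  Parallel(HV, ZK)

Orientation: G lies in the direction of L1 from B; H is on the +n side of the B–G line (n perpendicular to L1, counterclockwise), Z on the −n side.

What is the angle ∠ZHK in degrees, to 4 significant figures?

82.58°

Tangency of A1 to both parallel lines with radius 3.0 puts H and Z at B ± 3.0·n: H = (1.851, 2.361), Z = (-1.851, -2.361). Equal radii place V and K the same way about G: V = G + 3.0·n = (38.13, -26.08), K = G − 3.0·n = (34.43, -30.81). Then cos ∠ZHK = HZ·HK / (|HZ||HK|), giving 82.58°.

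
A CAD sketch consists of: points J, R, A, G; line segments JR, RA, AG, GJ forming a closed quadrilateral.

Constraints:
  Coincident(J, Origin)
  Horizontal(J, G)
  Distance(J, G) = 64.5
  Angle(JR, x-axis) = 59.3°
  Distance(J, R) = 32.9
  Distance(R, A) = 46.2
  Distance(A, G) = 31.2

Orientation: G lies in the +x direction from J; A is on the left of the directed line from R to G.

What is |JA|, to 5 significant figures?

70.202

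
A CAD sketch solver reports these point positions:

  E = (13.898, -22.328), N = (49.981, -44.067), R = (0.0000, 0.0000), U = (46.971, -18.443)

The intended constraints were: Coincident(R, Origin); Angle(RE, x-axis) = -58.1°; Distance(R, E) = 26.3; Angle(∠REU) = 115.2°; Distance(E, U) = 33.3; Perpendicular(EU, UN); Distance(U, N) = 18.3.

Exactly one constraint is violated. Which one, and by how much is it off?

Distance(U, N) = 18.3 — off by 7.50.

R = (0.00, 0.00) ✓; RE at -58.10° ✓; |RE| = 26.30 ✓; ∠REU = 115.2° ✓; |EU| = 33.30 ✓; ∠(EU, UN) = 90.00° ✓; |UN| = 25.80 ✗.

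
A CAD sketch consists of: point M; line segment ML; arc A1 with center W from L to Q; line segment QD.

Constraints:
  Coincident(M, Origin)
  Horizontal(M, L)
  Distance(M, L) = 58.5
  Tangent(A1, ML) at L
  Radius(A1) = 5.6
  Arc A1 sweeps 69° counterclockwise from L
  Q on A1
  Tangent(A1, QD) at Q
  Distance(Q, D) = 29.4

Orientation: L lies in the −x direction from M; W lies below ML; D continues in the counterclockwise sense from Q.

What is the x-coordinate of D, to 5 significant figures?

-74.264

M is at the origin; ML is horizontal with |ML| = 58.5 and L on the −x side, so L = (-58.500, 0.0000). Tangency of A1 to ML means the radius WL is perpendicular to ML, so W = L + (0, -5.6) = (-58.500, -5.6000). On A1, L sits at bearing 90° from W; a 69° counterclockwise sweep puts Q at bearing 159°, so Q = W + 5.6·(cos 159°, sin 159°) = (-63.728, -3.5931). Since A1 is tangent to QD there, WQ ⟂ QD, so QD runs along (−sin 159°, cos 159°); with |QD| = 29.4, D = (-74.264, -31.040). So D.x = -74.264.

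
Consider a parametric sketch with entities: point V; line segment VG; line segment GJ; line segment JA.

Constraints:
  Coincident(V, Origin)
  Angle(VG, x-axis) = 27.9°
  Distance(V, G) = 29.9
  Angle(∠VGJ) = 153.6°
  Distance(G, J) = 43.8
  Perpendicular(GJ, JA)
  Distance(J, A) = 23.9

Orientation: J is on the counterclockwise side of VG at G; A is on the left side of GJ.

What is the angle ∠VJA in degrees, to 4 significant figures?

79.33°

V is at the origin; VG runs at 27.9° with length 29.9, so G = 29.9·(cos 27.9°, sin 27.9°) = (26.42, 13.99). ∠VGJ = 153.6°, so GJ runs at 27.9° + (180° − 153.6°) = 54.30° from the x-axis; with |GJ| = 43.8, J = G + 43.8·(cos 54.30°, sin 54.30°) = (51.98, 49.56). GJ ⟂ JA; with |JA| = 23.9 on the left of GJ, A = J + 23.9·(-0.8121, 0.5835) = (32.57, 63.51). Then cos ∠VJA = JV·JA / (|JV||JA|), giving 79.33°.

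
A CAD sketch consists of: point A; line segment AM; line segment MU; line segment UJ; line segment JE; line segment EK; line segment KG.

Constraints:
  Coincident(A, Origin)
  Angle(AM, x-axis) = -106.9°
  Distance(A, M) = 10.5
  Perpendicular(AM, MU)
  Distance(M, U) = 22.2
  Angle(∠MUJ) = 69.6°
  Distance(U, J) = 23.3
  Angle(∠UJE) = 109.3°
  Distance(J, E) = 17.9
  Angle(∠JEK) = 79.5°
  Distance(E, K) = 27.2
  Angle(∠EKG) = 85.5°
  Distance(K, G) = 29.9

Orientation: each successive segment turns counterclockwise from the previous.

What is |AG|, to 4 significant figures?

31.26

A is at the origin; AM runs at -106.9° with length 10.5, so M = (-3.052, -10.05). AM is perpendicular to MU, so MU runs at -16.90°; with |MU| = 22.2, U = (18.19, -16.50). ∠MUJ = 69.6° gives UJ at 93.50° from the x-axis; with |UJ| = 23.3, J = (16.77, 6.756). ∠UJE = 109.3° gives JE at 164.2° from the x-axis; with |JE| = 17.9, E = (-0.4572, 11.63). ∠JEK = 79.5° gives EK at -95.30° from the x-axis; with |EK| = 27.2, K = (-2.970, -15.45). ∠EKG = 85.5° gives KG at -0.8000° from the x-axis; with |KG| = 29.9, G = (26.93, -15.87). Then |AG| = |G − A| = 31.26.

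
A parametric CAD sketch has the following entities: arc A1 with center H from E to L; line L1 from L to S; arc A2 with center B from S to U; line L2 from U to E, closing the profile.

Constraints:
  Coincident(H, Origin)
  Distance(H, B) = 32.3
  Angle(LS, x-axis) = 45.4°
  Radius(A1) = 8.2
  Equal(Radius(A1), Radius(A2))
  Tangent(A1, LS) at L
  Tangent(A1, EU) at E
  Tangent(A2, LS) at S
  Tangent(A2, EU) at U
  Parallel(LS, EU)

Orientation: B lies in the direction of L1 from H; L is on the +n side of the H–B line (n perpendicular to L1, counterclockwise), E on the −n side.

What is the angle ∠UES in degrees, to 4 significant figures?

26.92°

The slot axis is L1's direction at 45.4°, so u = (cos 45.4°, sin 45.4°) = (0.7022, 0.7120) and n = (−sin 45.4°, cos 45.4°) = (-0.7120, 0.7022). H is at the origin and B lies 32.3 along u from H, so B = 32.3·u = (22.68, 23.00). Tangency of A1 to both parallel lines with radius 8.2 puts L and E at H ± 8.2·n: L = (-5.839, 5.758), E = (5.839, -5.758). Equal radii place S and U the same way about B: S = B + 8.2·n = (16.84, 28.76), U = B − 8.2·n = (28.52, 17.24). Then cos ∠UES = EU·ES / (|EU||ES|), giving 26.92°.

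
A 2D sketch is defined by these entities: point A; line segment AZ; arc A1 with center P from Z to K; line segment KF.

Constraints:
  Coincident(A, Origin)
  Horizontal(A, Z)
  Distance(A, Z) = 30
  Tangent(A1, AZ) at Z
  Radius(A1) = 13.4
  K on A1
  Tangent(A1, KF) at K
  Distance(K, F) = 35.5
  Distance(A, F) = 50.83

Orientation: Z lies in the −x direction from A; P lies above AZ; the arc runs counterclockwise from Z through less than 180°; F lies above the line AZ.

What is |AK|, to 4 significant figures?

21.06

A is at the origin; A and Z share the same y with |AZ| = 30.0 and Z on the −x side, so Z = (-30.00, 0.000). A1 meets AZ tangentially, so PZ is at right angles to AZ, so P = Z + (0, 13.4) = (-30.00, 13.40). Since PK ⟂ KF (tangency), |PF| = √(13.4² + 35.5²) = 37.94 regardless of where K sits on A1. So F lies on both circle(A, 50.83) and circle(P, 37.94); the above-AZ intersection is F = (-15.42, 48.43). K is the foot of the tangent from F: K = (-16.61, 12.95).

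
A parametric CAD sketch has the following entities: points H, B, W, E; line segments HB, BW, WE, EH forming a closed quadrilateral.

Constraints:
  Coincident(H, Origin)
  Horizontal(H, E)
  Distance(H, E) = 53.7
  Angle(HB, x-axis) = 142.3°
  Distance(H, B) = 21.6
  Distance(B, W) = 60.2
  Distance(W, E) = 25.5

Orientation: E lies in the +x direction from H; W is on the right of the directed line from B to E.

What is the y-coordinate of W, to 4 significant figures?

-17.19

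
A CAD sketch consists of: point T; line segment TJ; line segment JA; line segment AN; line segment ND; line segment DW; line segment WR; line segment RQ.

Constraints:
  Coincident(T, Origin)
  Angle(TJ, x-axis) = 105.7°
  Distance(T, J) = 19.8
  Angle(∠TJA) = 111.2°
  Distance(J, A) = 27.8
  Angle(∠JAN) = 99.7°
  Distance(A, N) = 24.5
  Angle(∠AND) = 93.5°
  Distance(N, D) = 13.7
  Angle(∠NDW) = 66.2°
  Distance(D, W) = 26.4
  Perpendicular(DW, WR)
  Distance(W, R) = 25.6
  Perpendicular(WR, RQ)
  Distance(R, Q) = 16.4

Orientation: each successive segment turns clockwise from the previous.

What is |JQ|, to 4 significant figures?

50.69

T is at the origin; TJ runs at 105.7° with length 19.8, so J = (-5.358, 19.06). ∠TJA = 111.2° gives JA at 36.90° from the x-axis; with |JA| = 27.8, A = (16.87, 35.75). ∠JAN = 99.7° gives AN at -43.40° from the x-axis; with |AN| = 24.5, N = (34.67, 18.92). ∠AND = 93.5° gives ND at -129.9° from the x-axis; with |ND| = 13.7, D = (25.89, 8.409). ∠NDW = 66.2° gives DW at 116.3° from the x-axis; with |DW| = 26.4, W = (14.19, 32.08). DW is perpendicular to WR, so WR runs at 26.30°; with |WR| = 25.6, R = (37.14, 43.42). WR is perpendicular to RQ, so RQ runs at -63.70°; with |RQ| = 16.4, Q = (44.41, 28.72). Then |JQ| = |Q − J| = 50.69.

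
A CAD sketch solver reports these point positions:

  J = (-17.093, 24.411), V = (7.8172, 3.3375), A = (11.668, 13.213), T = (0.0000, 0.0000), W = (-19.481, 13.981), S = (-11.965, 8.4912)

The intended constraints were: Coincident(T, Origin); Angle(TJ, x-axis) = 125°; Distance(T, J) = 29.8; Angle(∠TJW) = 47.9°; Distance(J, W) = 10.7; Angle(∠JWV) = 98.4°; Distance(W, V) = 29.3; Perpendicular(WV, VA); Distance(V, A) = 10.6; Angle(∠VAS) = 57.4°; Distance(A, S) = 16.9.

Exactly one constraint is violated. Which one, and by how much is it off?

Distance(A, S) = 16.9 — off by 7.20.

T = (0.00, 0.00) ✓; TJ at 125.0° ✓; |TJ| = 29.80 ✓; ∠TJW = 47.90° ✓; |JW| = 10.70 ✓; ∠JWV = 98.40° ✓; |WV| = 29.30 ✓; ∠(WV, VA) = 90.00° ✓; |VA| = 10.60 ✓; ∠VAS = 57.40° ✓; |AS| = 24.10 ✗.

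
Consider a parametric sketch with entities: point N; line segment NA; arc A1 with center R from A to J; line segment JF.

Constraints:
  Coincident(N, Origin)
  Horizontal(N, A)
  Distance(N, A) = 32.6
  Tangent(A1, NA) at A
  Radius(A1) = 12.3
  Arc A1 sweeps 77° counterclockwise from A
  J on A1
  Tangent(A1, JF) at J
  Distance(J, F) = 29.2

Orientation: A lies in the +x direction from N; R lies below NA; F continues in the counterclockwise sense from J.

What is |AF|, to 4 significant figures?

42.27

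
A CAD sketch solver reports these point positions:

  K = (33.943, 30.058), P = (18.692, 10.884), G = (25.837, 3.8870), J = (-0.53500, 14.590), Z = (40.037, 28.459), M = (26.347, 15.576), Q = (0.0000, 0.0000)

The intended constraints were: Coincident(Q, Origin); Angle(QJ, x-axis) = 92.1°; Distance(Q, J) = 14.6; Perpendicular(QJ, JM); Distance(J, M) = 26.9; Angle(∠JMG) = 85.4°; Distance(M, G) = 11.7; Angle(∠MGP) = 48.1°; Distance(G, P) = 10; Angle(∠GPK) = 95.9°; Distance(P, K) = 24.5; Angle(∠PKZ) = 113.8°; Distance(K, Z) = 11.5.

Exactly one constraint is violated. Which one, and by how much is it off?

Distance(K, Z) = 11.5 — off by 5.20.

Q = (0.00, 0.00) ✓; QJ at 92.10° ✓; |QJ| = 14.60 ✓; ∠(QJ, JM) = 90.00° ✓; |JM| = 26.90 ✓; ∠JMG = 85.40° ✓; |MG| = 11.70 ✓; ∠MGP = 48.10° ✓; |GP| = 10.00 ✓; ∠GPK = 95.90° ✓; |PK| = 24.50 ✓; ∠PKZ = 113.8° ✓; |KZ| = 6.300 ✗.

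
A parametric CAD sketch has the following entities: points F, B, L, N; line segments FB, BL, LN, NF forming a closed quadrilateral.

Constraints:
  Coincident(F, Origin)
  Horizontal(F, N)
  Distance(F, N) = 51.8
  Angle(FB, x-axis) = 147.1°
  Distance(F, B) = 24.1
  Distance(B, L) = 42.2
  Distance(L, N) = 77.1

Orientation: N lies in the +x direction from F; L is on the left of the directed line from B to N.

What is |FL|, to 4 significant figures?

52.58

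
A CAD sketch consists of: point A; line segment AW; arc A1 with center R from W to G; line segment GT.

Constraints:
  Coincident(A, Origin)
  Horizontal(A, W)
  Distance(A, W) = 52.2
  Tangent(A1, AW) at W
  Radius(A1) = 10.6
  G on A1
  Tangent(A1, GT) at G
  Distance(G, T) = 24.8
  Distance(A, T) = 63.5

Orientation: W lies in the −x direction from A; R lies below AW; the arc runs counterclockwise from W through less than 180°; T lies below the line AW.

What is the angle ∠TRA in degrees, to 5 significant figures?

99.367°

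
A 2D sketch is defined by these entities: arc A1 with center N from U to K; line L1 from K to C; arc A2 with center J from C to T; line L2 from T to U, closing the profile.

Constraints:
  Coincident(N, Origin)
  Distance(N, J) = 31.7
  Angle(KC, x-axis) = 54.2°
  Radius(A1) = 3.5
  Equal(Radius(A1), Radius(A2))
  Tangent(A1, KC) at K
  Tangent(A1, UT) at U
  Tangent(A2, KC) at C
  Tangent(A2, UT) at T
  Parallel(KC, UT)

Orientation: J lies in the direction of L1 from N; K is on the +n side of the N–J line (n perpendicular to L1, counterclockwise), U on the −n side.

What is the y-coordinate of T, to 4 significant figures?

23.66

Tangency of A1 to both parallel lines with radius 3.5 puts K and U at N ± 3.5·n: K = (-2.839, 2.047), U = (2.839, -2.047). Equal radii place C and T the same way about J: C = J + 3.5·n = (15.70, 27.76), T = J − 3.5·n = (21.38, 23.66). So T.y = 23.66.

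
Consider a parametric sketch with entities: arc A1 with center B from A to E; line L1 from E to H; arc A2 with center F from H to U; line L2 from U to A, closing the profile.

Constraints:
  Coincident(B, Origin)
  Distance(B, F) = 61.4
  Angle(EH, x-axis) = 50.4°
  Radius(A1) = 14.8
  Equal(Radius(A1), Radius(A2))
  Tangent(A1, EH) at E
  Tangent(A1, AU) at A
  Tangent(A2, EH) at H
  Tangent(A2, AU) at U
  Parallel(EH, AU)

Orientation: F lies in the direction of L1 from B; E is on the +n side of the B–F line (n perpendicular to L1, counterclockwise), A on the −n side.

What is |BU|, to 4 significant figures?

63.16

Tangency of A1 to both parallel lines with radius 14.8 puts E and A at B ± 14.8·n: E = (-11.40, 9.434), A = (11.40, -9.434). Equal radii place H and U the same way about F: H = F + 14.8·n = (27.73, 56.74), U = F − 14.8·n = (50.54, 37.88). Then |BU| = |U − B| = 63.16.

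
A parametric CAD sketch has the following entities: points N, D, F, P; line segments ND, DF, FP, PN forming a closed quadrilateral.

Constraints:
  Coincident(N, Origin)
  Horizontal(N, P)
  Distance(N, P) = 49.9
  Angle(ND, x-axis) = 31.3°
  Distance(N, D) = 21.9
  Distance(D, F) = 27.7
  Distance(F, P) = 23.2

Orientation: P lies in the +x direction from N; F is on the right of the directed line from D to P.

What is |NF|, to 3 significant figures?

33.8

Checks: |DF| = 27.70 ✓; |FP| = 23.20 ✓.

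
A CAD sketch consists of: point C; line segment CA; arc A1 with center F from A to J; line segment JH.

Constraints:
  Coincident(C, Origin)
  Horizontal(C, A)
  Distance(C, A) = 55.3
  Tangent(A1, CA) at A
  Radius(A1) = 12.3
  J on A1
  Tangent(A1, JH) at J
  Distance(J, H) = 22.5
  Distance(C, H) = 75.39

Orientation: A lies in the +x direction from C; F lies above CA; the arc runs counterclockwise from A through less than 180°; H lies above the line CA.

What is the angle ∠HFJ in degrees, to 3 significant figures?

61.3°

Checks: C.y = 0.00, A.y = 0.00 ✓; |FJ| = 12.30 ✓; ∠(FJ, JH) = 90.00° ✓; |JH| = 22.50 ✓; |CH| = 75.39 ✓.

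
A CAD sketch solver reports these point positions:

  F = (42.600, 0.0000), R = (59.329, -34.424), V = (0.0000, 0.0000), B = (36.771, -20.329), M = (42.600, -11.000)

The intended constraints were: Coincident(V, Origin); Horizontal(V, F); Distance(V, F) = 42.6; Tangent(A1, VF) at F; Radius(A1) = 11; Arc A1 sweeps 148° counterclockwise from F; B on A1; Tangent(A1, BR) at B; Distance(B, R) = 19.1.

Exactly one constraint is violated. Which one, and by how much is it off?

Distance(B, R) = 19.1 — off by 7.50.

V = (0.00, 0.00) ✓; V.y = 0.00, F.y = 0.00 ✓; |VF| = 42.60 ✓; ∠(MF, FV) = 90.00° ✓; |MF| = 11.00 ✓; bearing(M→B) − bearing(M→F) = 148.0° ✓; |MB| = 11.00 ✓; ∠(MB, BR) = 90.00° ✓; |BR| = 26.60 ✗.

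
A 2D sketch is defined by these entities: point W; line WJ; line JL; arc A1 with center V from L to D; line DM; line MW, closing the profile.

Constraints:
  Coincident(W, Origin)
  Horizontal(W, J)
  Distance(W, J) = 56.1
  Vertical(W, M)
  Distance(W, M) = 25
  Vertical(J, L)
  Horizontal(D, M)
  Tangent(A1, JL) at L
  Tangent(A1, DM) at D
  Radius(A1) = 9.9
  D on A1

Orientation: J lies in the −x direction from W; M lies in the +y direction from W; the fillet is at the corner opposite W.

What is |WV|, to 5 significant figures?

48.605

W and M share the same x with |WM| = 25.0 and M on the +y side, so M = (0.0000, 25.000). The virtual corner opposite W is at (-56.100, 25.000). Since A1 is tangent to JL there, VL ⟂ JL and since A1 is tangent to DM there, VD ⟂ DM, with radius 9.9, so the center V sits 9.9 in from both sides at V = (-46.200, 15.100). Then |WV| = |V − W| = 48.605.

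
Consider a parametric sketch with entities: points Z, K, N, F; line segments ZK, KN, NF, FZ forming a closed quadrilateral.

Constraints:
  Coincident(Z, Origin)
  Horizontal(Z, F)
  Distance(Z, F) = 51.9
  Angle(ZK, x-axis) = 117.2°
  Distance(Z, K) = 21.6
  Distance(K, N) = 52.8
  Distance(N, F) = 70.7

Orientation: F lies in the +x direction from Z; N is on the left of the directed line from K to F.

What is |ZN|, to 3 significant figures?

66.0

Z is at the origin; Z and F share the same y with |ZF| = 51.9 and F in +x, so F = (51.9, 0). ZK runs at 117.2° with |ZK| = 21.6, so K = (-9.87, 19.2). N is determined by |KN| = 52.8 and |NF| = 70.7 together: it lies at the intersection of circle(K, 52.8) and circle(F, 70.7). With |KF| = 64.7, the foot of the radical line on KF is 15.3 from K and the perpendicular offset is √(52.8² − 15.3²) = 50.5. Taking the left-of-KF solution: N = (19.7, 62.9).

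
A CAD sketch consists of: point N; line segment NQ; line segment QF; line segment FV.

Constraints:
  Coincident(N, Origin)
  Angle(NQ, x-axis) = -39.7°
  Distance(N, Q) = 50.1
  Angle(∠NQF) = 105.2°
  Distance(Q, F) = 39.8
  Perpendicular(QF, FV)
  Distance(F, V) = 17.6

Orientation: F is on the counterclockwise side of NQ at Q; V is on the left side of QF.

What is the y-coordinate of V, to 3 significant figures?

5.28

∠NQF = 105.2°, so QF runs at -39.7° + (180° − 105.2°) = 35.1° from the x-axis; with |QF| = 39.8, F = Q + 39.8·(cos 35.1°, sin 35.1°) = (71.1, -9.12). The perpendicularity gives FV at right angles to QF; with |FV| = 17.6 on the left of QF, V = F + 17.6·(-0.575, 0.818) = (61.0, 5.28). So V.y = 5.28.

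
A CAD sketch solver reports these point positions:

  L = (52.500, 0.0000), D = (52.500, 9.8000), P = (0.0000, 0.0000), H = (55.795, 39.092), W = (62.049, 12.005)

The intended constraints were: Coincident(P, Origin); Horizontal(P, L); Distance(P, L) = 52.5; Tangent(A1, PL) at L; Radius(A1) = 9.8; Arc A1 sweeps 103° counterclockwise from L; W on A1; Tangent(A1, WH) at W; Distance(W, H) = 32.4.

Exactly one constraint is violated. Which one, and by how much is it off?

Distance(W, H) = 32.4 — off by 4.60.

P = (0.00, 0.00) ✓; P.y = 0.00, L.y = 0.00 ✓; |PL| = 52.50 ✓; ∠(DL, LP) = 90.00° ✓; |DL| = 9.800 ✓; bearing(D→W) − bearing(D→L) = 103.0° ✓; |DW| = 9.800 ✓; ∠(DW, WH) = 90.00° ✓; |WH| = 27.80 ✗.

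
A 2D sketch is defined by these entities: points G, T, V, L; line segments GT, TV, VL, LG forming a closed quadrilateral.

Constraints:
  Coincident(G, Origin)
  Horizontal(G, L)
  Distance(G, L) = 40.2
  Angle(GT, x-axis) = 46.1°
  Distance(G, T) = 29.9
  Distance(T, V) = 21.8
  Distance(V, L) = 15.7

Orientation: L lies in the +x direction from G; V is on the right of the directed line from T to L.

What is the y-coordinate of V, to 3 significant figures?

0.0725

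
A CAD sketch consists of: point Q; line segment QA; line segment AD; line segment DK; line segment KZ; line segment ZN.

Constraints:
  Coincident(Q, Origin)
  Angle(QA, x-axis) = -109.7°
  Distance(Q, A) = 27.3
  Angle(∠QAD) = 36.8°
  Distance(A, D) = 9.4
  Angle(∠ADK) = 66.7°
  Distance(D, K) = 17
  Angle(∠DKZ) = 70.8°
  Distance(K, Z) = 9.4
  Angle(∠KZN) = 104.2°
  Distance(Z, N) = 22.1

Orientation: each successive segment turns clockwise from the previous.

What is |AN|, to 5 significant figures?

11.944

∠DKZ = 70.8° gives KZ at -115.40° from the x-axis; with |KZ| = 9.4, Z = (0.90190, -27.045). ∠KZN = 104.2° gives ZN at 168.80° from the x-axis; with |ZN| = 22.1, N = (-20.777, -22.752). Then |AN| = |N − A| = 11.944.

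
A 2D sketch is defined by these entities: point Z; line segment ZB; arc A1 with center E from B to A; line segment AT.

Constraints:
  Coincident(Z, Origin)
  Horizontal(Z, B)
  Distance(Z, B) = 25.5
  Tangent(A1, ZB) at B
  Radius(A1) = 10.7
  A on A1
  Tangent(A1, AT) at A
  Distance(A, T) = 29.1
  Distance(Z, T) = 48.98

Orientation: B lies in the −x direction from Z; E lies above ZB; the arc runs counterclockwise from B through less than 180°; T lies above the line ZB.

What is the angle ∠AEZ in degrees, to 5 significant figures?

43.296°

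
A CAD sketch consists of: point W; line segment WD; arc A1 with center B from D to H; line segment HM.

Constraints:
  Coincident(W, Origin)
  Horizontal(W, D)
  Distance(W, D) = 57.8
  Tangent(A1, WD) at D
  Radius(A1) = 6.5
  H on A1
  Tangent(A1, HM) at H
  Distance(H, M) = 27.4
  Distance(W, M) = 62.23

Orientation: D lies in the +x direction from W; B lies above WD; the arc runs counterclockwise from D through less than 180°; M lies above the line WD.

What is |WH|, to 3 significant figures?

64.4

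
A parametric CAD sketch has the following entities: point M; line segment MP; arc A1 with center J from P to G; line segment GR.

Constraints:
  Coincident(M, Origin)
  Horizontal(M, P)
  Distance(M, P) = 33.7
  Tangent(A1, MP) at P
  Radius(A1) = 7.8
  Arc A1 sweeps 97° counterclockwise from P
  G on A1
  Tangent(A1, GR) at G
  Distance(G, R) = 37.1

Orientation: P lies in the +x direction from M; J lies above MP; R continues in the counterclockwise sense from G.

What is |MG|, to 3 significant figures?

42.4

M is at the origin; MP is horizontal with |MP| = 33.7 and P on the +x side, so P = (33.7, 0.00). The tangent condition forces JP to be normal to MP, so J = P + (0, 7.8) = (33.7, 7.80). On A1, P sits at bearing -90° from J; a 97° counterclockwise sweep puts G at bearing 7°, so G = J + 7.8·(cos 7°, sin 7°) = (41.4, 8.75). Then |MG| = |G − M| = 42.4.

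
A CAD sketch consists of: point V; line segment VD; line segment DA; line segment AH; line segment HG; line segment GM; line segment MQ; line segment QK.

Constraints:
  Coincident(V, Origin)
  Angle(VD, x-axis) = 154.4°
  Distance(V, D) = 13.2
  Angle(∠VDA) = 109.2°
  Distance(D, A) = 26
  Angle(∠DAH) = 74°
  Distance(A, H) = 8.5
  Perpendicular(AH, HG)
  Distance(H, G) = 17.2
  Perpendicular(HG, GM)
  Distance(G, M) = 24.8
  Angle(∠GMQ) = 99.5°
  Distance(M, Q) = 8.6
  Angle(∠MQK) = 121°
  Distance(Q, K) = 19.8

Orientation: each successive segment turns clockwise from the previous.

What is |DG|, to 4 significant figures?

7.906

V is at the origin; VD runs at 154.4° with length 13.2, so D = (-11.90, 5.704). ∠VDA = 109.2° gives DA at 83.60° from the x-axis; with |DA| = 26.0, A = (-9.006, 31.54). ∠DAH = 74.0° gives AH at -22.40° from the x-axis; with |AH| = 8.5, H = (-1.147, 28.30). AH is perpendicular to HG, so HG runs at -112.4°; with |HG| = 17.2, G = (-7.702, 12.40). Then |DG| = |G − D| = 7.906.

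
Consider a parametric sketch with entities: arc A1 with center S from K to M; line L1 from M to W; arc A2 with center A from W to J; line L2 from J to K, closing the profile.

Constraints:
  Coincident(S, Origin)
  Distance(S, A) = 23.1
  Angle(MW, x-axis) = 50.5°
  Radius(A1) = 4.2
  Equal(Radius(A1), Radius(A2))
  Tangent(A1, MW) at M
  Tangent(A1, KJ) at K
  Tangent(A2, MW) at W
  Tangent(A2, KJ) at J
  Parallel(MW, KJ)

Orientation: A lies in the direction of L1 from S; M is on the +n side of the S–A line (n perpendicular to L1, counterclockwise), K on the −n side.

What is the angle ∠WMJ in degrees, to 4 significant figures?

19.98°

The slot axis is L1's direction at 50.5°, so u = (cos 50.5°, sin 50.5°) = (0.6361, 0.7716) and n = (−sin 50.5°, cos 50.5°) = (-0.7716, 0.6361). S is at the origin and A lies 23.1 along u from S, so A = 23.1·u = (14.69, 17.82). Tangency of A1 to both parallel lines with radius 4.2 puts M and K at S ± 4.2·n: M = (-3.241, 2.672), K = (3.241, -2.672). Equal radii place W and J the same way about A: W = A + 4.2·n = (11.45, 20.50), J = A − 4.2·n = (17.93, 15.15). Then cos ∠WMJ = MW·MJ / (|MW||MJ|), giving 19.98°.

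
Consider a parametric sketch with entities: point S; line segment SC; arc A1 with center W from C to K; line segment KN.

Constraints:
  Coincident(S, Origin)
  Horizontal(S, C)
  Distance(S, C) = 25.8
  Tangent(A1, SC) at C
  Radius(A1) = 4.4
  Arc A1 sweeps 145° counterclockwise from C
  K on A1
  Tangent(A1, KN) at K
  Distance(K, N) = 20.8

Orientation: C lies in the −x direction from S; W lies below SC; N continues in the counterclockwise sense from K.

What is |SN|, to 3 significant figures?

22.9

S is at the origin; S and C share the same y with |SC| = 25.8 and C on the −x side, so C = (-25.8, 0.00). The tangent condition forces WC to be normal to SC, so W = C + (0, -4.4) = (-25.8, -4.40). On A1, C sits at bearing 90° from W; a 145° counterclockwise sweep puts K at bearing 235°, so K = W + 4.4·(cos 235°, sin 235°) = (-28.3, -8.00). Tangency of A1 to KN means the radius WK is perpendicular to KN, so KN runs along (−sin 235°, cos 235°); with |KN| = 20.8, N = (-11.3, -19.9). Then |SN| = |N − S| = 22.9.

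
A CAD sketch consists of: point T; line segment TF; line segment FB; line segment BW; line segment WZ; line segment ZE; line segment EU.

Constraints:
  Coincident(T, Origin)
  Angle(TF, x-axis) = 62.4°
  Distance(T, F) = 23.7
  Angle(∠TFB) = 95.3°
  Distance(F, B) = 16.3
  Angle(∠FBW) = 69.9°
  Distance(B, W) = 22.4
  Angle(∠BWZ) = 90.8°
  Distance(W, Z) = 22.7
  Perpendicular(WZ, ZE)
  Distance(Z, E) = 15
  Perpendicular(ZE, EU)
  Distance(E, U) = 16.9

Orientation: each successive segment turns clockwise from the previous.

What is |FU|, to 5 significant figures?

9.4867

T is at the origin; TF runs at 62.4° with length 23.7, so F = (10.980, 21.003). ∠TFB = 95.3° gives FB at -22.300° from the x-axis; with |FB| = 16.3, B = (26.061, 14.818). ∠FBW = 69.9° gives BW at -132.40° from the x-axis; with |BW| = 22.4, W = (10.957, -1.7235). ∠BWZ = 90.8° gives WZ at 138.40° from the x-axis; with |WZ| = 22.7, Z = (-6.0184, 13.348). WZ is perpendicular to ZE, so ZE runs at 48.400°; with |ZE| = 15.0, E = (3.9405, 24.565). The perpendicularity gives EU at right angles to ZE, so EU runs at -41.600°; with |EU| = 16.9, U = (16.578, 13.344). Then |FU| = |U − F| = 9.4867.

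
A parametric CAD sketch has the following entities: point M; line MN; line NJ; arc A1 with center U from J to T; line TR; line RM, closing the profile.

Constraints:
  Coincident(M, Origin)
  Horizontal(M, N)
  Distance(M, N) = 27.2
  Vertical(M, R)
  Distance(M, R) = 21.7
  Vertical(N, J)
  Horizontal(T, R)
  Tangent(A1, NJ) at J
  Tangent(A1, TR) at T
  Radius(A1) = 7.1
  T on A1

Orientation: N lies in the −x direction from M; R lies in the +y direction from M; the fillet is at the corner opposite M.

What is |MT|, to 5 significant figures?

29.579

M is at the origin; MN is horizontal with |MN| = 27.2 and N on the −x side, so N = (-27.200, 0.0000). MR is vertical with |MR| = 21.7 and R on the +y side, so R = (0.0000, 21.700). The virtual corner opposite M is at (-27.200, 21.700). The tangent condition forces UJ to be normal to NJ and tangency of A1 to TR means the radius UT is perpendicular to TR, with radius 7.1, so the center U sits 7.1 in from both sides at U = (-20.100, 14.600). That places the tangent points at J = (-27.200, 14.600) on NJ and T = (-20.100, 21.700) on TR. Then |MT| = |T − M| = 29.579.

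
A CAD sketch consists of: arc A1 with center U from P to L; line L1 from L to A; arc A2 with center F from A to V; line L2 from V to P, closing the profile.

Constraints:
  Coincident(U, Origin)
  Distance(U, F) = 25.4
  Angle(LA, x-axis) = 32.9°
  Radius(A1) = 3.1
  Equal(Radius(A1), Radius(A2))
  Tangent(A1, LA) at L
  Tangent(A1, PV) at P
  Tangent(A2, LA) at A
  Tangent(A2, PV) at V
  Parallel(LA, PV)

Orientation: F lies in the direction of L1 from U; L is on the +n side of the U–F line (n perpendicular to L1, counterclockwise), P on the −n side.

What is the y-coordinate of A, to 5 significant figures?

16.399

Tangency of A1 to both parallel lines with radius 3.1 puts L and P at U ± 3.1·n: L = (-1.6838, 2.6028), P = (1.6838, -2.6028). Equal radii place A and V the same way about F: A = F + 3.1·n = (19.643, 16.399), V = F − 3.1·n = (23.010, 11.194). So A.y = 16.399.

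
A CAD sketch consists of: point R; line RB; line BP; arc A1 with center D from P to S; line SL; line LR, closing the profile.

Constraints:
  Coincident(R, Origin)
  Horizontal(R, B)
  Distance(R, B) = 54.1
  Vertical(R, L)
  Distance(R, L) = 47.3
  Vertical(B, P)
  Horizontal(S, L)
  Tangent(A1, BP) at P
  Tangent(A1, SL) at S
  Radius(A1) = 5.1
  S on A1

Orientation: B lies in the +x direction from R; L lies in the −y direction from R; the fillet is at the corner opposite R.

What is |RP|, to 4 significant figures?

68.61

R is at the origin; R and B share the same y with |RB| = 54.1 and B on the +x side, so B = (54.10, 0.000). R and L share the same x with |RL| = 47.3 and L on the −y side, so L = (0.000, -47.30). The virtual corner opposite R is at (54.10, -47.30). A1 meets BP tangentially, so DP is at right angles to BP and the tangent condition forces DS to be normal to SL, with radius 5.1, so the center D sits 5.1 in from both sides at D = (49.00, -42.20). That places the tangent points at P = (54.10, -42.20) on BP and S = (49.00, -47.30) on SL. Then |RP| = |P − R| = 68.61.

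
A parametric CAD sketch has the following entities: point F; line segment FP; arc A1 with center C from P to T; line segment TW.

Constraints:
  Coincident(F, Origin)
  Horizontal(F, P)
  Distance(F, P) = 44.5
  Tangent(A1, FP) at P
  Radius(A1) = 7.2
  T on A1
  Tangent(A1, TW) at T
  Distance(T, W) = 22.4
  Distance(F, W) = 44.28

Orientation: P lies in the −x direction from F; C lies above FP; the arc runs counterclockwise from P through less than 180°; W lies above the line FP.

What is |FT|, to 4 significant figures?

37.88

F is at the origin; FP is horizontal with |FP| = 44.5 and P on the −x side, so P = (-44.50, 0.000). A1 meets FP tangentially, so CP is at right angles to FP, so C = P + (0, 7.2) = (-44.50, 7.200). Since CT ⟂ TW (tangency), |CW| = √(7.2² + 22.4²) = 23.53 regardless of where T sits on A1. So W lies on both circle(F, 44.28) and circle(C, 23.53); the above-FP intersection is W = (-34.07, 28.29). T is the foot of the tangent from W: T = (-37.38, 6.135).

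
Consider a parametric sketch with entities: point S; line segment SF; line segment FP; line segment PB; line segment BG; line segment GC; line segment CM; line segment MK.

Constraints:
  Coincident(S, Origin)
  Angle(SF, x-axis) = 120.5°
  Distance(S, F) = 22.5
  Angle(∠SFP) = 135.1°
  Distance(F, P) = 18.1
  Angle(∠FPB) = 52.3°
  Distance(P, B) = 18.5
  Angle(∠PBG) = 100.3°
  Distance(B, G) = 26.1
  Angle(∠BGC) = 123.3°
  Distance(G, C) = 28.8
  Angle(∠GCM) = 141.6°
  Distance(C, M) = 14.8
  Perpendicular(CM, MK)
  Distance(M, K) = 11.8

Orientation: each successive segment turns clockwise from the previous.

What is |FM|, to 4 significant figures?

40.15

∠BGC = 123.3° gives GC at 171.5° from the x-axis; with |GC| = 28.8, C = (-41.43, 7.120). ∠GCM = 141.6° gives CM at 133.1° from the x-axis; with |CM| = 14.8, M = (-51.55, 17.93). Then |FM| = |M − F| = 40.15.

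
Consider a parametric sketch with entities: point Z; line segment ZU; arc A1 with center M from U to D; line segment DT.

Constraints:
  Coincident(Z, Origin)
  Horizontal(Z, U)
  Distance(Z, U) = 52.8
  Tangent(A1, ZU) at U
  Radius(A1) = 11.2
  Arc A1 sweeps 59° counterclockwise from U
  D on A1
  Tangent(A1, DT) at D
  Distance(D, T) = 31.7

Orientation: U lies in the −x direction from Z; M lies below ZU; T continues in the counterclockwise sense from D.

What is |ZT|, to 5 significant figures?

85.211

Z is at the origin; ZU is horizontal with |ZU| = 52.8 and U on the −x side, so U = (-52.800, 0.0000). Tangency of A1 to ZU means the radius MU is perpendicular to ZU, so M = U + (0, -11.2) = (-52.800, -11.200). On A1, U sits at bearing 90° from M; a 59° counterclockwise sweep puts D at bearing 149°, so D = M + 11.2·(cos 149°, sin 149°) = (-62.400, -5.4316). A1 meets DT tangentially, so MD is at right angles to DT, so DT runs along (−sin 149°, cos 149°); with |DT| = 31.7, T = (-78.727, -32.604). Then |ZT| = |T − Z| = 85.211.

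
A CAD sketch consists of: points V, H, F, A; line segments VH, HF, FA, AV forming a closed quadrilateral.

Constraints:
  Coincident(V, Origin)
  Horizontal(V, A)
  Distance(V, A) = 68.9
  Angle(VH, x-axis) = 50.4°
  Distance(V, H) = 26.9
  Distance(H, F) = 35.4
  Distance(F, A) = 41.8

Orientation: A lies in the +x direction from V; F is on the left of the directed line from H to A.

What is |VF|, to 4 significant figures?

61.00

V is at the origin; V and A share the same y with |VA| = 68.9 and A in +x, so A = (68.9, 0). VH runs at 50.4° with |VH| = 26.9, so H = (17.15, 20.73). F is determined by |HF| = 35.4 and |FA| = 41.8 together: it lies at the intersection of circle(H, 35.4) and circle(A, 41.8). With |HA| = 55.75, the foot of the radical line on HA is 23.44 from H and the perpendicular offset is √(35.4² − 23.44²) = 26.52. Taking the left-of-HA solution: F = (48.77, 36.63).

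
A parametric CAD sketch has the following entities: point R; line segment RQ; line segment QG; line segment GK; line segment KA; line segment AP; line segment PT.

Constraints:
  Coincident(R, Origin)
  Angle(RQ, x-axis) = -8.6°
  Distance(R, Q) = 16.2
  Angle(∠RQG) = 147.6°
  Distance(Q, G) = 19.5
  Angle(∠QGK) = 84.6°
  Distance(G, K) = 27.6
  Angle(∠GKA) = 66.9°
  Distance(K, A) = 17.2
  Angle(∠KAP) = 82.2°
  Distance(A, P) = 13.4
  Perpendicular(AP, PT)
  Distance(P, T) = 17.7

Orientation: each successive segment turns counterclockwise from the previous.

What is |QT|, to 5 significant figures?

30.567

∠KAP = 82.2° gives AP at -29.900° from the x-axis; with |AP| = 13.4, P = (21.493, 9.2505). AP is perpendicular to PT, so PT runs at 60.100°; with |PT| = 17.7, T = (30.316, 24.595). Then |QT| = |T − Q| = 30.567.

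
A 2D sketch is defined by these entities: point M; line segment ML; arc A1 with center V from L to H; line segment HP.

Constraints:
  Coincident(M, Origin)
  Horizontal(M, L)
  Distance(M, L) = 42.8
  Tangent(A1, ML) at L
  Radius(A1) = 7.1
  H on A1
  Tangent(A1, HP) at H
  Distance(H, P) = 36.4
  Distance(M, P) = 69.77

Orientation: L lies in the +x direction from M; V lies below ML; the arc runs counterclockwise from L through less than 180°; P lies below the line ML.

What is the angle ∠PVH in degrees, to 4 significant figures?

78.96°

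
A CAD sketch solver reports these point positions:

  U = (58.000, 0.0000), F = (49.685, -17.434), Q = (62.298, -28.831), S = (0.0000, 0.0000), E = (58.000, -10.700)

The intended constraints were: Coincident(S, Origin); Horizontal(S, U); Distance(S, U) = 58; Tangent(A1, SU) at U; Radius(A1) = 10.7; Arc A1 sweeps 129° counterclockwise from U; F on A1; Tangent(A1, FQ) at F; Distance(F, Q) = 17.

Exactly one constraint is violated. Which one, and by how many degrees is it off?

Tangent(A1, FQ) at F — off by 8.90°.

S = (0.00, 0.00) ✓; S.y = 0.00, U.y = 0.00 ✓; |SU| = 58.00 ✓; ∠(EU, US) = 90.00° ✓; |EU| = 10.70 ✓; bearing(E→F) − bearing(E→U) = 129.0° ✓; |EF| = 10.70 ✓; ∠(EF, FQ) = 81.10° ✗; |FQ| = 17.00 ✓.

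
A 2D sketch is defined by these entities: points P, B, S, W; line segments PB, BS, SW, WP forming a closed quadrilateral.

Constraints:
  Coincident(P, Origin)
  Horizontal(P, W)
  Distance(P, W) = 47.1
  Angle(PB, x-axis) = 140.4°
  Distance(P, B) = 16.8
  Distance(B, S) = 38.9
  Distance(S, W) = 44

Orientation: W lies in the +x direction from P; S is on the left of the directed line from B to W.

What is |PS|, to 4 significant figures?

38.31

Checks: |BS| = 38.90 ✓; |SW| = 44.00 ✓.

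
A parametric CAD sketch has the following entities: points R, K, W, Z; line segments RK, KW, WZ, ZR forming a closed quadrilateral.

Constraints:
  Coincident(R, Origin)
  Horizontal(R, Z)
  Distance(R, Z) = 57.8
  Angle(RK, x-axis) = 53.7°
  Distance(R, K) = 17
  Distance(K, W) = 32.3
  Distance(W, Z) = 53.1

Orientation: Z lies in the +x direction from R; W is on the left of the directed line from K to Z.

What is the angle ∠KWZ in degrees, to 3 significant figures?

66.0°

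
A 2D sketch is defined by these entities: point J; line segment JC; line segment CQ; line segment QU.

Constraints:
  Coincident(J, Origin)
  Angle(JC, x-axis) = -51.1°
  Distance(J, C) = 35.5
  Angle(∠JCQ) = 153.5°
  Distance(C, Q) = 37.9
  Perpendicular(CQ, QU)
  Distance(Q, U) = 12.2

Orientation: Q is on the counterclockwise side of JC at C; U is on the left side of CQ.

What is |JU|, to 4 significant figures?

69.77

J is at the origin; JC runs at -51.1° with length 35.5, so C = 35.5·(cos -51.1°, sin -51.1°) = (22.29, -27.63). ∠JCQ = 153.5°, so CQ runs at -51.1° + (180° − 153.5°) = -24.60° from the x-axis; with |CQ| = 37.9, Q = C + 37.9·(cos -24.60°, sin -24.60°) = (56.75, -43.40). The perpendicularity gives QU at right angles to CQ; with |QU| = 12.2 on the left of CQ, U = Q + 12.2·(0.4163, 0.9092) = (61.83, -32.31). Then |JU| = |U − J| = 69.77.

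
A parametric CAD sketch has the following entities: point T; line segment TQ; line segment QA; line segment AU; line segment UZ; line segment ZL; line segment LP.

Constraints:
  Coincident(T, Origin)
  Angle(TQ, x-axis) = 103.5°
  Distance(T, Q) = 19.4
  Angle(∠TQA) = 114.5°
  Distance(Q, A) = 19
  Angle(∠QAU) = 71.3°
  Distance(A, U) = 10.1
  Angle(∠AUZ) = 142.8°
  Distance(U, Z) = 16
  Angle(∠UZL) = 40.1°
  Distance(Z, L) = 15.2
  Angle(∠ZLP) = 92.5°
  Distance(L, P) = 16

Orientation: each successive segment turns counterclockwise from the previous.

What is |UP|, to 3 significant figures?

6.76

T is at the origin; TQ runs at 103.5° with length 19.4, so Q = (-4.53, 18.9). ∠TQA = 114.5° gives QA at 169° from the x-axis; with |QA| = 19.0, A = (-23.2, 22.5). ∠QAU = 71.3° gives AU at -82.3° from the x-axis; with |AU| = 10.1, U = (-21.8, 12.5). ∠AUZ = 142.8° gives UZ at -45.1° from the x-axis; with |UZ| = 16.0, Z = (-10.5, 1.15). ∠UZL = 40.1° gives ZL at 94.8° from the x-axis; with |ZL| = 15.2, L = (-11.8, 16.3). ∠ZLP = 92.5° gives LP at -178° from the x-axis; with |LP| = 16.0, P = (-27.8, 15.7). Then |UP| = |P − U| = 6.76.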